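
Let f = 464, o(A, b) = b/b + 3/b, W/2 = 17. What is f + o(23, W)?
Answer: 15813/34 ≈ 465.09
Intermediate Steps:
W = 34 (W = 2*17 = 34)
o(A, b) = 1 + 3/b
f + o(23, W) = 464 + (3 + 34)/34 = 464 + (1/34)*37 = 464 + 37/34 = 15813/34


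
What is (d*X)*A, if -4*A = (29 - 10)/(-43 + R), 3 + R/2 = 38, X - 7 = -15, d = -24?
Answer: -304/9 ≈ -33.778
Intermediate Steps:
X = -8 (X = 7 - 15 = -8)
R = 70 (R = -6 + 2*38 = -6 + 76 = 70)
A = -19/108 (A = -(29 - 10)/(4*(-43 + 70)) = -19/(4*27) = -¼*19/27 = -19/108 ≈ -0.17593)
(d*X)*A = -24*(-8)*(-19/108) = 192*(-19/108) = -304/9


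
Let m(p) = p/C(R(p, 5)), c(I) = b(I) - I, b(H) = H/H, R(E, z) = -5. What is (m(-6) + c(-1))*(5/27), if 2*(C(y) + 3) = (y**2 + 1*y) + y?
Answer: 10/81 ≈ 0.12346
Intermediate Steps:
b(H) = 1
c(I) = 1 - I
C(y) = -3 + y + y**2/2 (C(y) = -3 + ((y**2 + 1*y) + y)/2 = -3 + ((y**2 + y) + y)/2 = -3 + ((y + y**2) + y)/2 = -3 + (y**2 + 2*y)/2 = -3 + (y + y**2/2) = -3 + y + y**2/2)
m(p) = 2*p/9 (m(p) = p/(-3 - 5 + (1/2)*(-5)**2) = p/(-3 - 5 + (1/2)*25) = p/(-3 - 5 + 25/2) = p/(9/2) = p*(2/9) = 2*p/9)
(m(-6) + c(-1))*(5/27) = ((2/9)*(-6) + (1 - 1*(-1)))*(5/27) = (-4/3 + (1 + 1))*(5*(1/27)) = (-4/3 + 2)*(5/27) = (2/3)*(5/27) = 10/81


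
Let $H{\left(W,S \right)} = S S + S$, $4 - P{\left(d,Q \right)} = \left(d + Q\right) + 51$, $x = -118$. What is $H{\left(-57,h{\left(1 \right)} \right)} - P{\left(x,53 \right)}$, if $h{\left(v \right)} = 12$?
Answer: $138$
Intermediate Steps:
$P{\left(d,Q \right)} = -47 - Q - d$ ($P{\left(d,Q \right)} = 4 - \left(\left(d + Q\right) + 51\right) = 4 - \left(\left(Q + d\right) + 51\right) = 4 - \left(51 + Q + d\right) = -47 - Q - d$)
$H{\left(W,S \right)} = S + S^{2}$ ($H{\left(W,S \right)} = S^{2} + S = S + S^{2}$)
$H{\left(-57,h{\left(1 \right)} \right)} - P{\left(x,53 \right)} = 12 \left(1 + 12\right) - \left(-47 - 53 - -118\right) = 12 \cdot 13 - \left(-47 - 53 + 118\right) = 156 - 18 = 138$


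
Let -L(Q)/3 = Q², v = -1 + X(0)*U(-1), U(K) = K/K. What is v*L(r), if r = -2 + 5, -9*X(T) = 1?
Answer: 30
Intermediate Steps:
U(K) = 1
X(T) = -⅑ (X(T) = -⅑*1 = -⅑)
v = -10/9 (v = -1 - ⅑*1 = -1 - ⅑ = -10/9 ≈ -1.1111)
r = 3
L(Q) = -3*Q²
v*L(r) = -(-10)*3²/3 = -(-10)*9/3 = -10/9*(-27) = 30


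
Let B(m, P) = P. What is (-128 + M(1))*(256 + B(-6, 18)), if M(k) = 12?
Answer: -31784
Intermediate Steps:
(-128 + M(1))*(256 + B(-6, 18)) = (-128 + 12)*(256 + 18) = -116*274 = -31784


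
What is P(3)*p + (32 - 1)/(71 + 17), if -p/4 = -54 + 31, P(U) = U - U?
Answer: 31/88 ≈ 0.35227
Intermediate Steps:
P(U) = 0
p = 92 (p = -4*(-54 + 31) = -4*(-23) = 92)
P(3)*p + (32 - 1)/(71 + 17) = 0*92 + (32 - 1)/(71 + 17) = 0 + 31/88 = 31/88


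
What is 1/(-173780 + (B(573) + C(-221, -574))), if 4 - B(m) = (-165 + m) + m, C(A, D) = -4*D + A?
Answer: -1/172682 ≈ -5.7910e-6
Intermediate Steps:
C(A, D) = A - 4*D
B(m) = 169 - 2*m (B(m) = 4 - ((-165 + m) + m) = 4 - (-165 + 2*m) = 4 + (165 - 2*m) = 169 - 2*m)
1/(-173780 + (B(573) + C(-221, -574))) = 1/(-173780 + ((169 - 2*573) + (-221 - 4*(-574)))) = 1/(-173780 + ((169 - 1146) + (-221 + 2296))) = 1/(-173780 + (-977 + 2075)) = 1/(-173780 + 1098) = 1/(-172682) = -1/172682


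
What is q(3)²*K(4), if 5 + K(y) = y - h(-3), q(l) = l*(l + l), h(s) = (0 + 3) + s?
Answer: -324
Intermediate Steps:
h(s) = 3 + s
q(l) = 2*l² (q(l) = l*(2*l) = 2*l²)
K(y) = -5 + y (K(y) = -5 + (y - (3 - 3)) = -5 + (y - 1*0) = -5 + (y + 0) = -5 + y)
q(3)²*K(4) = (2*3²)²*(-5 + 4) = (2*9)²*(-1) = 18²*(-1) = 324*(-1) = -324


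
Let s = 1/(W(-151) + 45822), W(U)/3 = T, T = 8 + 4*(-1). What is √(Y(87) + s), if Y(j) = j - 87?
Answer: √45834/45834 ≈ 0.0046710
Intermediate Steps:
T = 4 (T = 8 - 4 = 4)
W(U) = 12 (W(U) = 3*4 = 12)
Y(j) = -87 + j
s = 1/45834 (s = 1/(12 + 45822) = 1/45834 ≈ 2.1818e-5)
√(Y(87) + s) = √((-87 + 87) + 1/45834) = √(0 + 1/45834) = √(1/45834) = √45834/45834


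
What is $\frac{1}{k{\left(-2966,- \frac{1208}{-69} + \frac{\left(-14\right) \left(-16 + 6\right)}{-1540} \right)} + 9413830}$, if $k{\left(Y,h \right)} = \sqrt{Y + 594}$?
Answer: $\frac{4706915}{44310097635636} - \frac{i \sqrt{593}}{44310097635636} \approx 1.0623 \cdot 10^{-7} - 5.4957 \cdot 10^{-13} i$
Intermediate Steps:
$k{\left(Y,h \right)} = \sqrt{594 + Y}$
$\frac{1}{k{\left(-2966,- \frac{1208}{-69} + \frac{\left(-14\right) \left(-16 + 6\right)}{-1540} \right)} + 9413830} = \frac{1}{\sqrt{594 - 2966} + 9413830} = \frac{1}{\sqrt{-2372} + 9413830} = \frac{1}{2 i \sqrt{593} + 9413830} = \frac{1}{9413830 + 2 i \sqrt{593}}$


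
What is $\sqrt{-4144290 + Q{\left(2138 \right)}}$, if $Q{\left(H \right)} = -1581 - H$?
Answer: $i \sqrt{4148009} \approx 2036.7 i$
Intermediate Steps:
$\sqrt{-4144290 + Q{\left(2138 \right)}} = \sqrt{-4144290 - 3719} = \sqrt{-4148009} = i \sqrt{4148009}$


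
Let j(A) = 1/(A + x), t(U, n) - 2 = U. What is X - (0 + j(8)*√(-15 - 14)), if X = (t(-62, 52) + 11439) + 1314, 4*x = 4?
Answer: 12693 - I*√29/9 ≈ 12693.0 - 0.59835*I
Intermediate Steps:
x = 1 (x = (¼)*4 = 1)
t(U, n) = 2 + U
j(A) = 1/(1 + A) (j(A) = 1/(A + 1) = 1/(1 + A))
X = 12693 (X = ((2 - 62) + 11439) + 1314 = (-60 + 11439) + 1314 = 11379 + 1314 = 12693)
X - (0 + j(8)*√(-15 - 14)) = 12693 - (0 + √(-15 - 14)/(1 + 8)) = 12693 - (0 + √(-29)/9) = 12693 - (0 + (I*√29)/9) = 12693 - (0 + I*√29/9) = 12693 - I*√29/9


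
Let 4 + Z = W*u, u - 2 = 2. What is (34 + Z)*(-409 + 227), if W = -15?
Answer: 5460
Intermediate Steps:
u = 4 (u = 2 + 2 = 4)
Z = -64 (Z = -4 - 15*4 = -4 - 60 = -64)
(34 + Z)*(-409 + 227) = (34 - 64)*(-409 + 227) = -30*(-182) = 5460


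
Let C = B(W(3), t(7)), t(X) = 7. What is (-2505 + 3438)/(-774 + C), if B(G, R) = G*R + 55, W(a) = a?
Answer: -933/698 ≈ -1.3367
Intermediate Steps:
B(G, R) = 55 + G*R
C = 76 (C = 55 + 3*7 = 55 + 21 = 76)
(-2505 + 3438)/(-774 + C) = (-2505 + 3438)/(-774 + 76) = 933/(-698) = 933*(-1/698) = -933/698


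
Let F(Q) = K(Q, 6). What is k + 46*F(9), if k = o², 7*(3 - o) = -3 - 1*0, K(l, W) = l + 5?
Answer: 32132/49 ≈ 655.75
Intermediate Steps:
K(l, W) = 5 + l
o = 24/7 (o = 3 - (-3 - 1*0)/7 = 3 - (-3 + 0)/7 = 3 - ⅐*(-3) = 3 + 3/7 = 24/7 ≈ 3.4286)
F(Q) = 5 + Q
k = 576/49 (k = (24/7)² = 576/49 ≈ 11.755)
k + 46*F(9) = 576/49 + 46*(5 + 9) = 576/49 + 46*14 = 576/49 + 644 = 32132/49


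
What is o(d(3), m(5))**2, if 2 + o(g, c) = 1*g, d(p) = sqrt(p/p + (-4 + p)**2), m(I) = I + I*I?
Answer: (2 - sqrt(2))**2 ≈ 0.34315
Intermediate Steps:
m(I) = I + I**2
d(p) = sqrt(1 + (-4 + p)**2)
o(g, c) = -2 + g (o(g, c) = -2 + 1*g = -2 + g)
o(d(3), m(5))**2 = (-2 + sqrt(1 + (-4 + 3)**2))**2 = (-2 + sqrt(1 + (-1)**2))**2 = (-2 + sqrt(1 + 1))**2 = (-2 + sqrt(2))**2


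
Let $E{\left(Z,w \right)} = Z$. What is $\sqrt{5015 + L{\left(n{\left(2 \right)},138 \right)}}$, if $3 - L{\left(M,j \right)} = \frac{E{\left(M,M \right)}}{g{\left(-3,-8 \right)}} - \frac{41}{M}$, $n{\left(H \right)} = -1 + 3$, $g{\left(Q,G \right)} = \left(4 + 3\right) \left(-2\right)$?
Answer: $\frac{\sqrt{987574}}{14} \approx 70.983$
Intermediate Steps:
$g{\left(Q,G \right)} = -14$ ($g{\left(Q,G \right)} = 7 \left(-2\right) = -14$)
$n{\left(H \right)} = 2$
$L{\left(M,j \right)} = 3 + \frac{41}{M} + \frac{M}{14}$ ($L{\left(M,j \right)} = 3 - \left(\frac{M}{-14} - \frac{41}{M}\right) = 3 - \left(M \left(- \frac{1}{14}\right) - \frac{41}{M}\right) = 3 - \left(- \frac{M}{14} - \frac{41}{M}\right) = 3 - \left(- \frac{41}{M} - \frac{M}{14}\right) = 3 + \left(\frac{41}{M} + \frac{M}{14}\right) = 3 + \frac{41}{M} + \frac{M}{14}$)
$\sqrt{5015 + L{\left(n{\left(2 \right)},138 \right)}} = \sqrt{5015 + \left(3 + \frac{41}{2} + \frac{1}{14} \cdot 2\right)} = \sqrt{5015 + \left(3 + 41 \cdot \frac{1}{2} + \frac{1}{7}\right)} = \sqrt{5015 + \left(3 + \frac{41}{2} + \frac{1}{7}\right)} = \sqrt{5015 + \frac{331}{14}} = \sqrt{\frac{70541}{14}} = \frac{\sqrt{987574}}{14}$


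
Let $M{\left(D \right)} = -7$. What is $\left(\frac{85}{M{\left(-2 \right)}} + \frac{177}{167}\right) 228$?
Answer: $- \frac{2953968}{1169} \approx -2526.9$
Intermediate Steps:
$\left(\frac{85}{M{\left(-2 \right)}} + \frac{177}{167}\right) 228 = \left(\frac{85}{-7} + \frac{177}{167}\right) 228 = \left(85 \left(- \frac{1}{7}\right) + 177 \cdot \frac{1}{167}\right) 228 = \left(- \frac{85}{7} + \frac{177}{167}\right) 228 = \left(- \frac{12956}{1169}\right) 228 = - \frac{2953968}{1169}$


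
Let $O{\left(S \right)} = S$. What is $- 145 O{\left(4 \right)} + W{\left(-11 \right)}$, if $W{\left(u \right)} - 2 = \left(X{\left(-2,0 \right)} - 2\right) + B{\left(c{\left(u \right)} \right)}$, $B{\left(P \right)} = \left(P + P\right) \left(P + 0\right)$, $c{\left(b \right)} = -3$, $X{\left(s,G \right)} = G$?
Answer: $-562$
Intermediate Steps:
$B{\left(P \right)} = 2 P^{2}$ ($B{\left(P \right)} = 2 P P = 2 P^{2}$)
$W{\left(u \right)} = 18$ ($W{\left(u \right)} = 2 + \left(\left(0 - 2\right) + 2 \left(-3\right)^{2}\right) = 2 + \left(-2 + 2 \cdot 9\right) = 2 + \left(-2 + 18\right) = 2 + 16 = 18$)
$- 145 O{\left(4 \right)} + W{\left(-11 \right)} = \left(-145\right) 4 + 18 = -580 + 18 = -562$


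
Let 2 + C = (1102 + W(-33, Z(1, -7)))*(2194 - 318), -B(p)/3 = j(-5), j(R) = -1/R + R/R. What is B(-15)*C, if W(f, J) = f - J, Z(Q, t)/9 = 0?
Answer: -36097956/5 ≈ -7.2196e+6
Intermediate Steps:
Z(Q, t) = 0 (Z(Q, t) = 9*0 = 0)
j(R) = 1 - 1/R (j(R) = -1/R + 1 = 1 - 1/R)
B(p) = -18/5 (B(p) = -3*(-1 - 5)/(-5) = -(-3)*(-6)/5 = -3*6/5 = -18/5)
C = 2005442 (C = -2 + (1102 + (-33 - 1*0))*(2194 - 318) = -2 + (1102 + (-33 + 0))*1876 = -2 + (1102 - 33)*1876 = -2 + 1069*1876 = -2 + 2005444 = 2005442)
B(-15)*C = -18/5*2005442 = -36097956/5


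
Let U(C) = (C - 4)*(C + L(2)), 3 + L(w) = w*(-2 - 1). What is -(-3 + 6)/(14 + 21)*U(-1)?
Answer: -30/7 ≈ -4.2857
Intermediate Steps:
L(w) = -3 - 3*w (L(w) = -3 + w*(-2 - 1) = -3 + w*(-3) = -3 - 3*w)
U(C) = (-9 + C)*(-4 + C) (U(C) = (C - 4)*(C + (-3 - 3*2)) = (-4 + C)*(C + (-3 - 6)) = (-4 + C)*(C - 9) = (-4 + C)*(-9 + C) = (-9 + C)*(-4 + C))
-(-3 + 6)/(14 + 21)*U(-1) = -(-3 + 6)/(14 + 21)*(36 + (-1)² - 13*(-1)) = -3/35*(36 + 1 + 13) = -3*(1/35)*50 = -3*50/35 = -1*30/7 = -30/7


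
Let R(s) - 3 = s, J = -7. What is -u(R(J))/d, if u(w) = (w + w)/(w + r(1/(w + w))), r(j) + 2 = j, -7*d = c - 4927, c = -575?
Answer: -32/19257 ≈ -0.0016617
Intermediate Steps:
d = 786 (d = -(-575 - 4927)/7 = -⅐*(-5502) = 786)
r(j) = -2 + j
R(s) = 3 + s
u(w) = 2*w/(-2 + w + 1/(2*w)) (u(w) = (w + w)/(w + (-2 + 1/(w + w))) = (2*w)/(w + (-2 + 1/(2*w))) = (2*w)/(-2 + w + 1/(2*w)) = 2*w/(-2 + w + 1/(2*w)))
-u(R(J))/d = -4*(3 - 7)²/(1 + 2*(3 - 7)*(-2 + (3 - 7)))/786 = -4*(-4)²/(1 + 2*(-4)*(-2 - 4))/786 = -4*16/(1 + 2*(-4)*(-6))/786 = -4*16/(1 + 48)/786 = -4*16/49/786 = -4*16*(1/49)/786 = -64/(49*786) = -1*32/19257 = -32/19257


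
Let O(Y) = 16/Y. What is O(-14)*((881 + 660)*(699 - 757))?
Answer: 715024/7 ≈ 1.0215e+5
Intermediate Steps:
O(-14)*((881 + 660)*(699 - 757)) = (16/(-14))*((881 + 660)*(699 - 757)) = (16*(-1/14))*(1541*(-58)) = -8/7*(-89378) = 715024/7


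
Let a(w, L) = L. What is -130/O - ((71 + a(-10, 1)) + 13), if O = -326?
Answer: -13790/163 ≈ -84.601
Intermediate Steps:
-130/O - ((71 + a(-10, 1)) + 13) = -130/(-326) - ((71 + 1) + 13) = -130*(-1/326) - (72 + 13) = 65/163 - 1*85 = 65/163 - 85 = -13790/163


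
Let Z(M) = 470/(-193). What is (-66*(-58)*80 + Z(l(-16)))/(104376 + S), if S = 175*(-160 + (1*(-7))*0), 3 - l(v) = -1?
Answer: 29551925/7370284 ≈ 4.0096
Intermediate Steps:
l(v) = 4 (l(v) = 3 - 1*(-1) = 3 + 1 = 4)
S = -28000 (S = 175*(-160 - 7*0) = 175*(-160 + 0) = 175*(-160) = -28000)
Z(M) = -470/193 (Z(M) = 470*(-1/193) = -470/193)
(-66*(-58)*80 + Z(l(-16)))/(104376 + S) = (-66*(-58)*80 - 470/193)/(104376 - 28000) = (3828*80 - 470/193)/76376 = (306240 - 470/193)*(1/76376) = (59103850/193)*(1/76376) = 29551925/7370284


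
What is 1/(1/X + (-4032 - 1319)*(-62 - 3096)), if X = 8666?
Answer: 8666/146442037029 ≈ 5.9177e-8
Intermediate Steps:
1/(1/X + (-4032 - 1319)*(-62 - 3096)) = 1/(1/8666 + (-4032 - 1319)*(-62 - 3096)) = 1/(1/8666 - 5351*(-3158)) = 1/(1/8666 + 16898458) = 1/(146442037029/8666) = 8666/146442037029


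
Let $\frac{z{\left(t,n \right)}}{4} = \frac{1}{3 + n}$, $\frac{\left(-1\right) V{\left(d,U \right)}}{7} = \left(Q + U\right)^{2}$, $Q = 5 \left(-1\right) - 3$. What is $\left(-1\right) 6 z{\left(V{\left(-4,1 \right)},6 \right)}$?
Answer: $- \frac{8}{3} \approx -2.6667$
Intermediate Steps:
$Q = -8$ ($Q = -5 - 3 = -8$)
$V{\left(d,U \right)} = - 7 \left(-8 + U\right)^{2}$
$z{\left(t,n \right)} = \frac{4}{3 + n}$
$\left(-1\right) 6 z{\left(V{\left(-4,1 \right)},6 \right)} = \left(-1\right) 6 \frac{4}{3 + 6} = - 6 \cdot \frac{4}{9} = - 6 \cdot 4 \cdot \frac{1}{9} = \left(-6\right) \frac{4}{9} = - \frac{8}{3}$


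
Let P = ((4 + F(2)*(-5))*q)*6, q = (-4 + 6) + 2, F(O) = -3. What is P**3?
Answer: 94818816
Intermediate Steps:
q = 4 (q = 2 + 2 = 4)
P = 456 (P = ((4 - 3*(-5))*4)*6 = ((4 + 15)*4)*6 = (19*4)*6 = 76*6 = 456)
P**3 = 456**3 = 94818816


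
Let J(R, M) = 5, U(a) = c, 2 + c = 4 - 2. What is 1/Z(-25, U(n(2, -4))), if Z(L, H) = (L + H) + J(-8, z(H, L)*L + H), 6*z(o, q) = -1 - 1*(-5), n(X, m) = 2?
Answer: -1/20 ≈ -0.050000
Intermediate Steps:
z(o, q) = ⅔ (z(o, q) = (-1 - 1*(-5))/6 = (-1 + 5)/6 = (⅙)*4 = ⅔)
c = 0 (c = -2 + (4 - 2) = -2 + 2 = 0)
U(a) = 0
Z(L, H) = 5 + H + L (Z(L, H) = (L + H) + 5 = (H + L) + 5 = 5 + H + L)
1/Z(-25, U(n(2, -4))) = 1/(5 + 0 - 25) = 1/(-20) = -1/20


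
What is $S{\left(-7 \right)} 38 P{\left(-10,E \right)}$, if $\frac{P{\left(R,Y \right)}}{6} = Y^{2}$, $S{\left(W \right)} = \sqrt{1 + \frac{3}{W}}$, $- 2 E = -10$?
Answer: $\frac{11400 \sqrt{7}}{7} \approx 4308.8$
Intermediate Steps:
$E = 5$ ($E = \left(- \frac{1}{2}\right) \left(-10\right) = 5$)
$P{\left(R,Y \right)} = 6 Y^{2}$
$S{\left(-7 \right)} 38 P{\left(-10,E \right)} = \sqrt{\frac{3 - 7}{-7}} \cdot 38 \cdot 6 \cdot 5^{2} = \sqrt{\left(- \frac{1}{7}\right) \left(-4\right)} 38 \cdot 6 \cdot 25 = \sqrt{\frac{4}{7}} \cdot 38 \cdot 150 = \frac{2 \sqrt{7}}{7} \cdot 38 \cdot 150 = \frac{76 \sqrt{7}}{7} \cdot 150 = \frac{11400 \sqrt{7}}{7}$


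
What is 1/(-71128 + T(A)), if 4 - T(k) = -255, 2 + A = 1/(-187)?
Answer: -1/70869 ≈ -1.4111e-5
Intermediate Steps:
A = -375/187 (A = -2 + 1/(-187) = -2 - 1/187 = -375/187 ≈ -2.0053)
T(k) = 259 (T(k) = 4 - 1*(-255) = 4 + 255 = 259)
1/(-71128 + T(A)) = 1/(-71128 + 259) = 1/(-70869) = -1/70869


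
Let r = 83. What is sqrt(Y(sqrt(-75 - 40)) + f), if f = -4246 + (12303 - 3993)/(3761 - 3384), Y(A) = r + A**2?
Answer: 4*I*sqrt(37805937)/377 ≈ 65.238*I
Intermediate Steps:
Y(A) = 83 + A**2
f = -1592432/377 (f = -4246 + 8310/377 = -1592432/377 ≈ -4224.0)
sqrt(Y(sqrt(-75 - 40)) + f) = sqrt((83 + (sqrt(-75 - 40))**2) - 1592432/377) = sqrt((83 + (sqrt(-115))**2) - 1592432/377) = sqrt((83 + (I*sqrt(115))**2) - 1592432/377) = sqrt((83 - 115) - 1592432/377) = sqrt(-32 - 1592432/377) = sqrt(-1604496/377) = 4*I*sqrt(37805937)/377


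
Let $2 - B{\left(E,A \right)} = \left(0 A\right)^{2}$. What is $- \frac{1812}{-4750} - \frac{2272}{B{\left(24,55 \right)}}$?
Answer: $- \frac{2697094}{2375} \approx -1135.6$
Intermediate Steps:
$B{\left(E,A \right)} = 2$ ($B{\left(E,A \right)} = 2 - \left(0 A\right)^{2} = 2 - 0^{2} = 2 - 0 = 2 + 0 = 2$)
$- \frac{1812}{-4750} - \frac{2272}{B{\left(24,55 \right)}} = - \frac{1812}{-4750} - \frac{2272}{2} = \left(-1812\right) \left(- \frac{1}{4750}\right) - 1136 = \frac{906}{2375} - 1136 = - \frac{2697094}{2375}$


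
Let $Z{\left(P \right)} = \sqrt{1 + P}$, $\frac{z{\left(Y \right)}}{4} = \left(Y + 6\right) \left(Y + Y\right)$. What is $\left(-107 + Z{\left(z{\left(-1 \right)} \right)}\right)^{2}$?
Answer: $\left(107 - i \sqrt{39}\right)^{2} \approx 11410.0 - 1336.4 i$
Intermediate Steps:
$z{\left(Y \right)} = 8 Y \left(6 + Y\right)$ ($z{\left(Y \right)} = 4 \left(Y + 6\right) \left(Y + Y\right) = 4 \left(6 + Y\right) 2 Y = 4 \cdot 2 Y \left(6 + Y\right) = 8 Y \left(6 + Y\right)$)
$\left(-107 + Z{\left(z{\left(-1 \right)} \right)}\right)^{2} = \left(-107 + \sqrt{1 + 8 \left(-1\right) \left(6 - 1\right)}\right)^{2} = \left(-107 + \sqrt{1 + 8 \left(-1\right) 5}\right)^{2} = \left(-107 + \sqrt{1 - 40}\right)^{2} = \left(-107 + \sqrt{-39}\right)^{2} = \left(-107 + i \sqrt{39}\right)^{2}$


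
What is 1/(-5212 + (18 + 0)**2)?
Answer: -1/4888 ≈ -0.00020458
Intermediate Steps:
1/(-5212 + (18 + 0)**2) = 1/(-5212 + 18**2) = 1/(-5212 + 324) = 1/(-4888) = -1/4888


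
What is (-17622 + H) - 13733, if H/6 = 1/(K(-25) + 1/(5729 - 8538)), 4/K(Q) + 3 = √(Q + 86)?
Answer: -330097995377/10526255 + 15780962*√61/10526255 ≈ -31348.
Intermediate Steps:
K(Q) = 4/(-3 + √(86 + Q)) (K(Q) = 4/(-3 + √(Q + 86)) = 4/(-3 + √(86 + Q)))
H = 6/(-1/2809 + 4/(-3 + √61)) (H = 6/(4/(-3 + √(86 - 25)) + 1/(5729 - 8538)) = 6/(4/(-3 + √61) + 1/(-2809)) = 6/(4/(-3 + √61) - 1/2809) = 6/(-1/2809 + 4/(-3 + √61)) ≈ 7.2185)
(-17622 + H) - 13733 = (-17622 + (-47269852/10526255 + 15780962*√61/10526255)) - 13733 = (-185540935462/10526255 + 15780962*√61/10526255) - 13733 = -330097995377/10526255 + 15780962*√61/10526255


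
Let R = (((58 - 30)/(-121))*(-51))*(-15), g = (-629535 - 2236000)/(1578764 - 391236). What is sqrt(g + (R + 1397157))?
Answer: sqrt(59593998600820278322)/6531404 ≈ 1181.9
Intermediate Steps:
g = -2865535/1187528 ≈ -2.4130
R = -21420/121 (R = ((28*(-1/121))*(-51))*(-15) = -28/121*(-51)*(-15) = (1428/121)*(-15) = -21420/121 ≈ -177.02)
sqrt(g + (R + 1397157)) = sqrt(-2865535/1187528 + (-21420/121 + 1397157)) = sqrt(-2865535/1187528 + 169034577/121) = sqrt(200732946425921/143690888) = sqrt(59593998600820278322)/6531404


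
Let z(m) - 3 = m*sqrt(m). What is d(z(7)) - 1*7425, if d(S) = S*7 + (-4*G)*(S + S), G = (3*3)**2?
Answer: -9348 - 4487*sqrt(7) ≈ -21220.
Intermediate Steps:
G = 81 (G = 9**2 = 81)
z(m) = 3 + m**(3/2) (z(m) = 3 + m*sqrt(m) = 3 + m**(3/2))
d(S) = -641*S (d(S) = S*7 + (-4*81)*(S + S) = 7*S - 648*S = -641*S)
d(z(7)) - 1*7425 = -641*(3 + 7**(3/2)) - 1*7425 = -641*(3 + 7*sqrt(7)) - 7425 = (-1923 - 4487*sqrt(7)) - 7425 = -9348 - 4487*sqrt(7)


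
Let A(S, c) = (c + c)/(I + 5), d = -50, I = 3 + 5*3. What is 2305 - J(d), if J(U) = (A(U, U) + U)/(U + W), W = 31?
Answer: 1006035/437 ≈ 2302.1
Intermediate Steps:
I = 18 (I = 3 + 15 = 18)
A(S, c) = 2*c/23 (A(S, c) = (c + c)/(18 + 5) = (2*c)/23 = (2*c)*(1/23) = 2*c/23)
J(U) = 25*U/(23*(31 + U)) (J(U) = (2*U/23 + U)/(U + 31) = (25*U/23)/(31 + U) = 25*U/(23*(31 + U)))
2305 - J(d) = 2305 - 25*(-50)/(23*(31 - 50)) = 2305 - 25*(-50)/(23*(-19)) = 2305 - 25*(-50)*(-1)/(23*19) = 2305 - 1*1250/437 = 2305 - 1250/437 = 1006035/437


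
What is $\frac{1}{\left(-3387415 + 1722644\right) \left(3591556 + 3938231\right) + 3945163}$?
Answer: $- \frac{1}{12535367088614} \approx -7.9774 \cdot 10^{-14}$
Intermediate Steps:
$\frac{1}{\left(-3387415 + 1722644\right) \left(3591556 + 3938231\right) + 3945163} = \frac{1}{\left(-1664771\right) 7529787 + 3945163} = \frac{1}{-12535371033777 + 3945163} = \frac{1}{-12535367088614} = - \frac{1}{12535367088614}$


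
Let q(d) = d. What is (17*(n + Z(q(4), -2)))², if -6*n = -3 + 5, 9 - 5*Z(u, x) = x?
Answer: 226576/225 ≈ 1007.0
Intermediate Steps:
Z(u, x) = 9/5 - x/5
n = -⅓ (n = -(-3 + 5)/6 = -⅙*2 = -⅓ ≈ -0.33333)
(17*(n + Z(q(4), -2)))² = (17*(-⅓ + (9/5 - ⅕*(-2))))² = (17*(-⅓ + (9/5 + ⅖)))² = (17*(-⅓ + 11/5))² = (17*(28/15))² = (476/15)² = 226576/225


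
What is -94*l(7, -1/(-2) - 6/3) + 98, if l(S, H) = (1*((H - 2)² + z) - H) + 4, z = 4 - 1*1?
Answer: -3705/2 ≈ -1852.5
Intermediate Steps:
z = 3 (z = 4 - 1 = 3)
l(S, H) = 7 + (-2 + H)² - H (l(S, H) = (1*((H - 2)² + 3) - H) + 4 = (1*((-2 + H)² + 3) - H) + 4 = (1*(3 + (-2 + H)²) - H) + 4 = ((3 + (-2 + H)²) - H) + 4 = (3 + (-2 + H)² - H) + 4 = 7 + (-2 + H)² - H)
-94*l(7, -1/(-2) - 6/3) + 98 = -94*(7 + (-2 + (-1/(-2) - 6/3))² - (-1/(-2) - 6/3)) + 98 = -94*(7 + (-2 + (-1*(-½) - 6*⅓))² - (-1*(-½) - 6*⅓)) + 98 = -94*(7 + (-2 + (½ - 2))² - (½ - 2)) + 98 = -94*(7 + (-2 - 3/2)² - 1*(-3/2)) + 98 = -94*(7 + (-7/2)² + 3/2) + 98 = -94*(7 + 49/4 + 3/2) + 98 = -94*83/4 + 98 = -3901/2 + 98 = -3705/2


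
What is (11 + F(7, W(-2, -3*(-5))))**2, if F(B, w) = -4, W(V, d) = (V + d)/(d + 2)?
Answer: 49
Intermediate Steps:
W(V, d) = (V + d)/(2 + d)
(11 + F(7, W(-2, -3*(-5))))**2 = (11 - 4)**2 = 7**2 = 49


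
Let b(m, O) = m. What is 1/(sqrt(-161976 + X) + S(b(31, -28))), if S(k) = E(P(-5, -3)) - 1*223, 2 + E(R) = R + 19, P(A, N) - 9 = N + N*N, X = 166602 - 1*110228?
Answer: -191/142083 - I*sqrt(105602)/142083 ≈ -0.0013443 - 0.0022871*I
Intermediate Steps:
X = 56374 (X = 166602 - 110228 = 56374)
P(A, N) = 9 + N + N**2 (P(A, N) = 9 + (N + N*N) = 9 + (N + N**2) = 9 + N + N**2)
E(R) = 17 + R (E(R) = -2 + (R + 19) = -2 + (19 + R) = 17 + R)
S(k) = -191 (S(k) = (17 + (9 - 3 + (-3)**2)) - 1*223 = (17 + (9 - 3 + 9)) - 223 = (17 + 15) - 223 = 32 - 223 = -191)
1/(sqrt(-161976 + X) + S(b(31, -28))) = 1/(sqrt(-161976 + 56374) - 191) = 1/(sqrt(-105602) - 191) = 1/(I*sqrt(105602) - 191) = 1/(-191 + I*sqrt(105602))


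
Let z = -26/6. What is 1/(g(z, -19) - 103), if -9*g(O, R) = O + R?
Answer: -27/2711 ≈ -0.0099594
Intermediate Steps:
z = -13/3 (z = -26*⅙ = -13/3 ≈ -4.3333)
g(O, R) = -O/9 - R/9 (g(O, R) = -(O + R)/9 = -O/9 - R/9)
1/(g(z, -19) - 103) = 1/((-⅑*(-13/3) - ⅑*(-19)) - 103) = 1/((13/27 + 19/9) - 103) = 1/(70/27 - 103) = 1/(-2711/27) = -27/2711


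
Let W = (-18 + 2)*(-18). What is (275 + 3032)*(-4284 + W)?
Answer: -13214772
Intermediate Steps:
W = 288 (W = -16*(-18) = 288)
(275 + 3032)*(-4284 + W) = (275 + 3032)*(-4284 + 288) = 3307*(-3996) = -13214772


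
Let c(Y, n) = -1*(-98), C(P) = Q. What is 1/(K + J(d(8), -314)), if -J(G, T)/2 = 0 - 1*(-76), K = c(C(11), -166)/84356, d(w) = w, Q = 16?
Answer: -42178/6411007 ≈ -0.0065790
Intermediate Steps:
C(P) = 16
c(Y, n) = 98
K = 49/42178 (K = 98/84356 = 98*(1/84356) = 49/42178 ≈ 0.0011617)
J(G, T) = -152 (J(G, T) = -2*(0 - 1*(-76)) = -2*(0 + 76) = -2*76 = -152)
1/(K + J(d(8), -314)) = 1/(49/42178 - 152) = 1/(-6411007/42178) = -42178/6411007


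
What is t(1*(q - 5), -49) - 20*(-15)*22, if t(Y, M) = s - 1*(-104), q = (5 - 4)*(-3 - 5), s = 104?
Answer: 6808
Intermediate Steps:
q = -8 (q = 1*(-8) = -8)
t(Y, M) = 208 (t(Y, M) = 104 - 1*(-104) = 104 + 104 = 208)
t(1*(q - 5), -49) - 20*(-15)*22 = 208 - 20*(-15)*22 = 208 + 300*22 = 208 + 6600 = 6808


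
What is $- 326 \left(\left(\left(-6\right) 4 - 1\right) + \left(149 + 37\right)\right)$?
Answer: $-52486$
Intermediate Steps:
$- 326 \left(\left(\left(-6\right) 4 - 1\right) + \left(149 + 37\right)\right) = - 326 \left(\left(-24 - 1\right) + 186\right) = - 326 \left(-25 + 186\right) = \left(-326\right) 161 = -52486$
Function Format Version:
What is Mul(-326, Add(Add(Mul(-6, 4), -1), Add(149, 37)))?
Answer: -52486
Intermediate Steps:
Mul(-326, Add(Add(Mul(-6, 4), -1), Add(149, 37))) = Mul(-326, Add(Add(-24, -1), 186)) = Mul(-326, Add(-25, 186)) = Mul(-326, 161) = -52486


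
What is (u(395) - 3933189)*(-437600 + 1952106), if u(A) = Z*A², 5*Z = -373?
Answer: -23584877918924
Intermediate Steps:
Z = -373/5 (Z = (⅕)*(-373) = -373/5 ≈ -74.600)
u(A) = -373*A²/5
(u(395) - 3933189)*(-437600 + 1952106) = (-373/5*395² - 3933189)*(-437600 + 1952106) = (-373/5*156025 - 3933189)*1514506 = (-11639465 - 3933189)*1514506 = -15572654*1514506 = -23584877918924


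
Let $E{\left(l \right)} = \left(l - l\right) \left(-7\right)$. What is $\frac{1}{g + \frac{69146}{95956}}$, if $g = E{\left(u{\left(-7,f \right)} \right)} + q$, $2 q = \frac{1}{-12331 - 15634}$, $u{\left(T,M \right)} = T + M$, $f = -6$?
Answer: $\frac{95836055}{69057854} \approx 1.3878$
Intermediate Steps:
$u{\left(T,M \right)} = M + T$
$q = - \frac{1}{55930}$ ($q = \frac{1}{2 \left(-12331 - 15634\right)} = \frac{1}{2 \left(-27965\right)} = \frac{1}{2} \left(- \frac{1}{27965}\right) = - \frac{1}{55930} \approx -1.788 \cdot 10^{-5}$)
$E{\left(l \right)} = 0$ ($E{\left(l \right)} = 0 \left(-7\right) = 0$)
$g = - \frac{1}{55930}$ ($g = 0 - \frac{1}{55930} = - \frac{1}{55930} \approx -1.788 \cdot 10^{-5}$)
$\frac{1}{g + \frac{69146}{95956}} = \frac{1}{- \frac{1}{55930} + \frac{69146}{95956}} = \frac{1}{- \frac{1}{55930} + 69146 \cdot \frac{1}{95956}} = \frac{1}{- \frac{1}{55930} + \frac{4939}{6854}} = \frac{1}{\frac{69057854}{95836055}} = \frac{95836055}{69057854}$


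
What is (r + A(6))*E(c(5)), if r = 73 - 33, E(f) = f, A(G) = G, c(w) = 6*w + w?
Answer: 1610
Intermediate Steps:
c(w) = 7*w
r = 40
(r + A(6))*E(c(5)) = (40 + 6)*(7*5) = 46*35 = 1610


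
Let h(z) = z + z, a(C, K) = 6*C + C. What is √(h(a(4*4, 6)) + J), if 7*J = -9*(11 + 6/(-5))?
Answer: √5285/5 ≈ 14.540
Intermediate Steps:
J = -63/5 (J = (-9*(11 + 6/(-5)))/7 = (-9*(11 + 6*(-⅕)))/7 = (-9*(11 - 6/5))/7 = (-9*49/5)/7 = (⅐)*(-441/5) = -63/5 ≈ -12.600)
a(C, K) = 7*C
h(z) = 2*z
√(h(a(4*4, 6)) + J) = √(2*(7*(4*4)) - 63/5) = √(2*(7*16) - 63/5) = √(2*112 - 63/5) = √(224 - 63/5) = √(1057/5) = √5285/5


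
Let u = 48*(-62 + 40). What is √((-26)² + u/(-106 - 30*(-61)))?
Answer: 2*√31365163/431 ≈ 25.988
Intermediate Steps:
u = -1056 (u = 48*(-22) = -1056)
√((-26)² + u/(-106 - 30*(-61))) = √((-26)² - 1056/(-106 - 30*(-61))) = √(676 - 1056/(-106 + 1830)) = √(676 - 1056/1724) = √(676 - 1056*1/1724) = √(676 - 264/431) = √(291092/431) = 2*√31365163/431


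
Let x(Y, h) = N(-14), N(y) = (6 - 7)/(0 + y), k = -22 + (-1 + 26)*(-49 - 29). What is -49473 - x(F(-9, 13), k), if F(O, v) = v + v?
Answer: -692623/14 ≈ -49473.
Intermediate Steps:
k = -1972 (k = -22 + 25*(-78) = -22 - 1950 = -1972)
N(y) = -1/y
F(O, v) = 2*v
x(Y, h) = 1/14 (x(Y, h) = -1/(-14) = -1*(-1/14) = 1/14)
-49473 - x(F(-9, 13), k) = -49473 - 1*1/14 = -49473 - 1/14 = -692623/14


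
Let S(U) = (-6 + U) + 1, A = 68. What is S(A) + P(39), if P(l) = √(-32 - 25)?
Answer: 63 + I*√57 ≈ 63.0 + 7.5498*I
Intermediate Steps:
P(l) = I*√57 (P(l) = √(-57) = I*√57)
S(U) = -5 + U
S(A) + P(39) = (-5 + 68) + I*√57 = 63 + I*√57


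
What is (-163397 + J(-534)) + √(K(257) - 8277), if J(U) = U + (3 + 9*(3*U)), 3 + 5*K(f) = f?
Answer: -178346 + I*√205655/5 ≈ -1.7835e+5 + 90.698*I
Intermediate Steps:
K(f) = -⅗ + f/5
J(U) = 3 + 28*U (J(U) = U + (3 + 27*U) = 3 + 28*U)
(-163397 + J(-534)) + √(K(257) - 8277) = (-163397 + (3 + 28*(-534))) + √((-⅗ + (⅕)*257) - 8277) = (-163397 + (3 - 14952)) + √((-⅗ + 257/5) - 8277) = (-163397 - 14949) + √(254/5 - 8277) = -178346 + √(-41131/5) = -178346 + I*√205655/5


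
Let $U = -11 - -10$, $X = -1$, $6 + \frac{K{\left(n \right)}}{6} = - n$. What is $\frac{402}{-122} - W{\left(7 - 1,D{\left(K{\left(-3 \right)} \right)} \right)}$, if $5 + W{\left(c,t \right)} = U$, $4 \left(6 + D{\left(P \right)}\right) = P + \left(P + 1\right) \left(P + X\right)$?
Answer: $\frac{165}{61} \approx 2.7049$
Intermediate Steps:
$K{\left(n \right)} = -36 - 6 n$ ($K{\left(n \right)} = -36 + 6 \left(- n\right) = -36 - 6 n$)
$D{\left(P \right)} = -6 + \frac{P}{4} + \frac{\left(1 + P\right) \left(-1 + P\right)}{4}$ ($D{\left(P \right)} = -6 + \frac{P + \left(P + 1\right) \left(P - 1\right)}{4} = -6 + \frac{P + \left(1 + P\right) \left(-1 + P\right)}{4} = -6 + \left(\frac{P}{4} + \frac{\left(1 + P\right) \left(-1 + P\right)}{4}\right) = -6 + \frac{P}{4} + \frac{\left(1 + P\right) \left(-1 + P\right)}{4}$)
$U = -1$ ($U = -11 + 10 = -1$)
$W{\left(c,t \right)} = -6$ ($W{\left(c,t \right)} = -5 - 1 = -6$)
$\frac{402}{-122} - W{\left(7 - 1,D{\left(K{\left(-3 \right)} \right)} \right)} = \frac{402}{-122} - -6 = 402 \left(- \frac{1}{122}\right) + 6 = - \frac{201}{61} + 6 = \frac{165}{61}$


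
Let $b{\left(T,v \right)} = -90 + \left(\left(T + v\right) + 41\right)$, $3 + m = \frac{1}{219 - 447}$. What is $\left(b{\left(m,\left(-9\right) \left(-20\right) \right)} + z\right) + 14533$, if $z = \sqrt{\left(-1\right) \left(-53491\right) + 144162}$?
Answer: $\frac{3342707}{228} + \sqrt{197653} \approx 15106.0$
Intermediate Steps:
$m = - \frac{685}{228}$ ($m = -3 + \frac{1}{219 - 447} = -3 + \frac{1}{-228} = -3 - \frac{1}{228} = - \frac{685}{228} \approx -3.0044$)
$z = \sqrt{197653}$ ($z = \sqrt{53491 + 144162} = \sqrt{197653} \approx 444.58$)
$b{\left(T,v \right)} = -49 + T + v$ ($b{\left(T,v \right)} = -90 + \left(41 + T + v\right) = -49 + T + v$)
$\left(b{\left(m,\left(-9\right) \left(-20\right) \right)} + z\right) + 14533 = \left(\left(-49 - \frac{685}{228} - -180\right) + \sqrt{197653}\right) + 14533 = \left(\left(-49 - \frac{685}{228} + 180\right) + \sqrt{197653}\right) + 14533 = \left(\frac{29183}{228} + \sqrt{197653}\right) + 14533 = \frac{3342707}{228} + \sqrt{197653}$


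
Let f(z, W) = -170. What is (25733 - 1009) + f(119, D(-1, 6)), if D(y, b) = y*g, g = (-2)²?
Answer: 24554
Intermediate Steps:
g = 4
D(y, b) = 4*y (D(y, b) = y*4 = 4*y)
(25733 - 1009) + f(119, D(-1, 6)) = (25733 - 1009) - 170 = 24724 - 170 = 24554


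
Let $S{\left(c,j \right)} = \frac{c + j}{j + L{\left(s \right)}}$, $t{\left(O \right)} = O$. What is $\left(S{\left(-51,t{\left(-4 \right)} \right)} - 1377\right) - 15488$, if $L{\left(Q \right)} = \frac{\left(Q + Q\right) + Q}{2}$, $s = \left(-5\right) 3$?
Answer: $- \frac{893735}{53} \approx -16863.0$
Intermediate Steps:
$s = -15$
$L{\left(Q \right)} = \frac{3 Q}{2}$ ($L{\left(Q \right)} = \left(2 Q + Q\right) \frac{1}{2} = 3 Q \frac{1}{2} = \frac{3 Q}{2}$)
$S{\left(c,j \right)} = \frac{c + j}{- \frac{45}{2} + j}$ ($S{\left(c,j \right)} = \frac{c + j}{j + \frac{3}{2} \left(-15\right)} = \frac{c + j}{j - \frac{45}{2}} = \frac{c + j}{- \frac{45}{2} + j}$)
$\left(S{\left(-51,t{\left(-4 \right)} \right)} - 1377\right) - 15488 = \left(\frac{2 \left(-51 - 4\right)}{-45 + 2 \left(-4\right)} - 1377\right) - 15488 = \left(2 \frac{1}{-45 - 8} \left(-55\right) - 1377\right) - 15488 = \left(2 \frac{1}{-53} \left(-55\right) - 1377\right) - 15488 = \left(2 \left(- \frac{1}{53}\right) \left(-55\right) - 1377\right) - 15488 = \left(\frac{110}{53} - 1377\right) - 15488 = - \frac{72871}{53} - 15488 = - \frac{893735}{53}$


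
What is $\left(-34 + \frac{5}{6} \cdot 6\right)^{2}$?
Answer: $841$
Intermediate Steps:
$\left(-34 + \frac{5}{6} \cdot 6\right)^{2} = \left(-34 + 5\right)^{2} = \left(-29\right)^{2} = 841$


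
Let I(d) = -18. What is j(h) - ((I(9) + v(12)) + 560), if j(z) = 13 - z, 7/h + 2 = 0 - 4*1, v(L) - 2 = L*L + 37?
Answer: -4265/6 ≈ -710.83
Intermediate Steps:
v(L) = 39 + L² (v(L) = 2 + (L*L + 37) = 2 + (L² + 37) = 2 + (37 + L²) = 39 + L²)
h = -7/6 (h = 7/(-2 + (0 - 4*1)) = 7/(-2 + (0 - 4)) = 7/(-2 - 4) = 7/(-6) = 7*(-⅙) = -7/6 ≈ -1.1667)
j(h) - ((I(9) + v(12)) + 560) = (13 - 1*(-7/6)) - ((-18 + (39 + 12²)) + 560) = (13 + 7/6) - ((-18 + (39 + 144)) + 560) = 85/6 - ((-18 + 183) + 560) = 85/6 - (165 + 560) = 85/6 - 1*725 = 85/6 - 725 = -4265/6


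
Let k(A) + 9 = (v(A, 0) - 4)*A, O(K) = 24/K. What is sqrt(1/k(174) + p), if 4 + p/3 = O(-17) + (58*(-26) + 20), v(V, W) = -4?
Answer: 7*I*sqrt(51865542573)/23817 ≈ 66.935*I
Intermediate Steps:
k(A) = -9 - 8*A (k(A) = -9 + (-4 - 4)*A = -9 - 8*A)
p = -76164/17 (p = -12 + 3*(24/(-17) + (58*(-26) + 20)) = -12 + 3*(24*(-1/17) + (-1508 + 20)) = -12 + 3*(-24/17 - 1488) = -12 + 3*(-25320/17) = -12 - 75960/17 = -76164/17 ≈ -4480.2)
sqrt(1/k(174) + p) = sqrt(1/(-9 - 8*174) - 76164/17) = sqrt(1/(-9 - 1392) - 76164/17) = sqrt(1/(-1401) - 76164/17) = sqrt(-1/1401 - 76164/17) = sqrt(-106705781/23817) = 7*I*sqrt(51865542573)/23817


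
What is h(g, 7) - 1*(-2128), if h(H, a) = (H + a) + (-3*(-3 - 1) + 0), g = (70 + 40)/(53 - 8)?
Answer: 19345/9 ≈ 2149.4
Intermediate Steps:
g = 22/9 (g = 110/45 = 110*(1/45) = 22/9 ≈ 2.4444)
h(H, a) = 12 + H + a (h(H, a) = (H + a) + (-3*(-4) + 0) = (H + a) + (12 + 0) = (H + a) + 12 = 12 + H + a)
h(g, 7) - 1*(-2128) = (12 + 22/9 + 7) - 1*(-2128) = 193/9 + 2128 = 19345/9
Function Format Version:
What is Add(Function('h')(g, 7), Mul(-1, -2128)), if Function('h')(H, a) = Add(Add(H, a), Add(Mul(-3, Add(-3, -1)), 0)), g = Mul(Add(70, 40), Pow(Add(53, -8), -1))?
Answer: Rational(19345, 9) ≈ 2149.4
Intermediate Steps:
g = Rational(22, 9) (g = Mul(110, Pow(45, -1)) = Mul(110, Rational(1, 45)) = Rational(22, 9) ≈ 2.4444)
Function('h')(H, a) = Add(12, H, a) (Function('h')(H, a) = Add(Add(H, a), Add(Mul(-3, -4), 0)) = Add(Add(H, a), Add(12, 0)) = Add(Add(H, a), 12) = Add(12, H, a))
Add(Function('h')(g, 7), Mul(-1, -2128)) = Add(Add(12, Rational(22, 9), 7), Mul(-1, -2128)) = Add(Rational(193, 9), 2128) = Rational(19345, 9)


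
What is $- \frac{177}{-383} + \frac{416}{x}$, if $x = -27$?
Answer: $- \frac{154549}{10341} \approx -14.945$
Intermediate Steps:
$- \frac{177}{-383} + \frac{416}{x} = - \frac{177}{-383} + \frac{416}{-27} = \left(-177\right) \left(- \frac{1}{383}\right) + 416 \left(- \frac{1}{27}\right) = \frac{177}{383} - \frac{416}{27} = - \frac{154549}{10341}$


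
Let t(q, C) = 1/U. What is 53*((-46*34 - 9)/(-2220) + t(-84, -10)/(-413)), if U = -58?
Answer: 998569343/26588940 ≈ 37.556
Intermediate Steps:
t(q, C) = -1/58 (t(q, C) = 1/(-58) = -1/58)
53*((-46*34 - 9)/(-2220) + t(-84, -10)/(-413)) = 53*((-46*34 - 9)/(-2220) - 1/58/(-413)) = 53*((-1564 - 9)*(-1/2220) - 1/58*(-1/413)) = 53*(-1573*(-1/2220) + 1/23954) = 53*(1573/2220 + 1/23954) = 53*(18840931/26588940) = 998569343/26588940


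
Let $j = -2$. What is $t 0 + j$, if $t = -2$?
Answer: $-2$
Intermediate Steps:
$t 0 + j = \left(-2\right) 0 - 2 = 0 - 2 = -2$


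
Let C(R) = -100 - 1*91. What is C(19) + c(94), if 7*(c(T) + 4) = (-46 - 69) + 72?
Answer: -1408/7 ≈ -201.14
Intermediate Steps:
c(T) = -71/7 (c(T) = -4 + ((-46 - 69) + 72)/7 = -4 + (-115 + 72)/7 = -4 + (⅐)*(-43) = -4 - 43/7 = -71/7)
C(R) = -191 (C(R) = -100 - 91 = -191)
C(19) + c(94) = -191 - 71/7 = -1408/7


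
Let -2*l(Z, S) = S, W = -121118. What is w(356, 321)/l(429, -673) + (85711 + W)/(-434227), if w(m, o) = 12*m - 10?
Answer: 3725179859/292234771 ≈ 12.747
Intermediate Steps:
w(m, o) = -10 + 12*m
l(Z, S) = -S/2
w(356, 321)/l(429, -673) + (85711 + W)/(-434227) = (-10 + 12*356)/((-1/2*(-673))) + (85711 - 121118)/(-434227) = (-10 + 4272)/(673/2) - 35407*(-1/434227) = 4262*(2/673) + 35407/434227 = 8524/673 + 35407/434227 = 3725179859/292234771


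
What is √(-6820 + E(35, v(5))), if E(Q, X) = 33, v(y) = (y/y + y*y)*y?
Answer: I*√6787 ≈ 82.383*I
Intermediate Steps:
v(y) = y*(1 + y²) (v(y) = (1 + y²)*y = y*(1 + y²))
√(-6820 + E(35, v(5))) = √(-6820 + 33) = √(-6787) = I*√6787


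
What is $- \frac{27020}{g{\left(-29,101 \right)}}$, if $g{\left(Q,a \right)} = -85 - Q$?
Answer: $\frac{965}{2} \approx 482.5$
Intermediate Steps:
$- \frac{27020}{g{\left(-29,101 \right)}} = - \frac{27020}{-85 - -29} = - \frac{27020}{-85 + 29} = - \frac{27020}{-56} = \left(-27020\right) \left(- \frac{1}{56}\right) = \frac{965}{2}$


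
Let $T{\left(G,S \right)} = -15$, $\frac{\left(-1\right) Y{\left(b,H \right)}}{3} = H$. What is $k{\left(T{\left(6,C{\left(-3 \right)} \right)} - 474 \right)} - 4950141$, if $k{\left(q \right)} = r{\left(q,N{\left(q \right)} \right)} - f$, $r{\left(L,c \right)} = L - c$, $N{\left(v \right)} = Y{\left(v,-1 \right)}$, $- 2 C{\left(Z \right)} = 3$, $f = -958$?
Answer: $-4949675$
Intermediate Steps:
$C{\left(Z \right)} = - \frac{3}{2}$ ($C{\left(Z \right)} = \left(- \frac{1}{2}\right) 3 = - \frac{3}{2}$)
$Y{\left(b,H \right)} = - 3 H$
$N{\left(v \right)} = 3$ ($N{\left(v \right)} = \left(-3\right) \left(-1\right) = 3$)
$k{\left(q \right)} = 955 + q$ ($k{\left(q \right)} = \left(q - 3\right) - -958 = \left(q - 3\right) + 958 = \left(-3 + q\right) + 958 = 955 + q$)
$k{\left(T{\left(6,C{\left(-3 \right)} \right)} - 474 \right)} - 4950141 = \left(955 - 489\right) - 4950141 = 466 - 4950141 = -4949675$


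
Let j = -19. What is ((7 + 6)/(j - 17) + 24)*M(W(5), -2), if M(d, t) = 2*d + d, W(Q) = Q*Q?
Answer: 21275/12 ≈ 1772.9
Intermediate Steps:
W(Q) = Q**2
M(d, t) = 3*d
((7 + 6)/(j - 17) + 24)*M(W(5), -2) = ((7 + 6)/(-19 - 17) + 24)*(3*5**2) = (13/(-36) + 24)*(3*25) = (13*(-1/36) + 24)*75 = (-13/36 + 24)*75 = (851/36)*75 = 21275/12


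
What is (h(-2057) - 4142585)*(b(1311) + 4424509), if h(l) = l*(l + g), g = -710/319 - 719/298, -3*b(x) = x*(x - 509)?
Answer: 3457593803028925/8642 ≈ 4.0009e+11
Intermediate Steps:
b(x) = -x*(-509 + x)/3 (b(x) = -x*(x - 509)/3 = -x*(-509 + x)/3)
g = -440941/95062 (g = -710*1/319 - 719*1/298 = -710/319 - 719/298 = -440941/95062 ≈ -4.6385)
h(l) = l*(-440941/95062 + l) (h(l) = l*(l - 440941/95062) = l*(-440941/95062 + l))
(h(-2057) - 4142585)*(b(1311) + 4424509) = ((1/95062)*(-2057)*(-440941 + 95062*(-2057)) - 4142585)*((1/3)*1311*(509 - 1*1311) + 4424509) = ((1/95062)*(-2057)*(-440941 - 195542534) - 4142585)*((1/3)*1311*(509 - 1311) + 4424509) = ((1/95062)*(-2057)*(-195983475) - 4142585)*((1/3)*1311*(-802) + 4424509) = (36648909825/8642 - 4142585)*(-350474 + 4424509) = (848690255/8642)*4074035 = 3457593803028925/8642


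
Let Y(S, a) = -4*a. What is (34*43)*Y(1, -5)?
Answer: 29240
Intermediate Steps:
(34*43)*Y(1, -5) = (34*43)*(-4*(-5)) = 1462*20 = 29240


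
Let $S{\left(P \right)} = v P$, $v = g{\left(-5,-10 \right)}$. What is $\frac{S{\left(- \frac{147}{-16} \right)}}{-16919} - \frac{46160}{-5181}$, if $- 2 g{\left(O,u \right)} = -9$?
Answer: $\frac{3569219831}{400719264} \approx 8.907$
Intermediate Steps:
$g{\left(O,u \right)} = \frac{9}{2}$ ($g{\left(O,u \right)} = \left(- \frac{1}{2}\right) \left(-9\right) = \frac{9}{2}$)
$v = \frac{9}{2} \approx 4.5$
$S{\left(P \right)} = \frac{9 P}{2}$
$\frac{S{\left(- \frac{147}{-16} \right)}}{-16919} - \frac{46160}{-5181} = \frac{\frac{9}{2} \left(- \frac{147}{-16}\right)}{-16919} - \frac{46160}{-5181} = \frac{9 \left(\left(-147\right) \left(- \frac{1}{16}\right)\right)}{2} \left(- \frac{1}{16919}\right) - - \frac{46160}{5181} = \frac{9}{2} \cdot \frac{147}{16} \left(- \frac{1}{16919}\right) + \frac{46160}{5181} = \frac{1323}{32} \left(- \frac{1}{16919}\right) + \frac{46160}{5181} = - \frac{189}{77344} + \frac{46160}{5181} = \frac{3569219831}{400719264}$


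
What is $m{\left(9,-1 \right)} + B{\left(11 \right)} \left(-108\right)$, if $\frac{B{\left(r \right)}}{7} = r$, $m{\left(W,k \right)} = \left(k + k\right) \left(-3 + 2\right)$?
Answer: $-8314$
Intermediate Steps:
$m{\left(W,k \right)} = - 2 k$ ($m{\left(W,k \right)} = 2 k \left(-1\right) = - 2 k$)
$B{\left(r \right)} = 7 r$
$m{\left(9,-1 \right)} + B{\left(11 \right)} \left(-108\right) = \left(-2\right) \left(-1\right) + 7 \cdot 11 \left(-108\right) = 2 + 77 \left(-108\right) = 2 - 8316 = -8314$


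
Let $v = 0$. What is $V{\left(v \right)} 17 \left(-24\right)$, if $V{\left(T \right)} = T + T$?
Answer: $0$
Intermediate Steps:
$V{\left(T \right)} = 2 T$
$V{\left(v \right)} 17 \left(-24\right) = 2 \cdot 0 \cdot 17 \left(-24\right) = 0 \cdot 17 \left(-24\right) = 0 \left(-24\right) = 0$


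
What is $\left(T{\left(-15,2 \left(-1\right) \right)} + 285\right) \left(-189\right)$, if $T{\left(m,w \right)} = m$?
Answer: $-51030$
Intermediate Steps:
$\left(T{\left(-15,2 \left(-1\right) \right)} + 285\right) \left(-189\right) = \left(-15 + 285\right) \left(-189\right) = 270 \left(-189\right) = -51030$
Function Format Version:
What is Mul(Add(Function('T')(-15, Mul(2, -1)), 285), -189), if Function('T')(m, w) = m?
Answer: -51030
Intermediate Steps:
Mul(Add(Function('T')(-15, Mul(2, -1)), 285), -189) = Mul(Add(-15, 285), -189) = Mul(270, -189) = -51030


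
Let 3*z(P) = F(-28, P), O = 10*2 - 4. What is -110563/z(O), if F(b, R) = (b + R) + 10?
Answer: 331689/2 ≈ 1.6584e+5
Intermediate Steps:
F(b, R) = 10 + R + b (F(b, R) = (R + b) + 10 = 10 + R + b)
O = 16 (O = 20 - 4 = 16)
z(P) = -6 + P/3 (z(P) = (10 + P - 28)/3 = (-18 + P)/3 = -6 + P/3)
-110563/z(O) = -110563/(-6 + (⅓)*16) = -110563/(-6 + 16/3) = -110563/(-⅔) = -110563*(-3/2) = 331689/2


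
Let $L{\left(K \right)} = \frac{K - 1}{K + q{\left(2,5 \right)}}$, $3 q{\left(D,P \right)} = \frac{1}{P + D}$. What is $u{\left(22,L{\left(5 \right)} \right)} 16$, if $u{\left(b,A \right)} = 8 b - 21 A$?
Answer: $\frac{135136}{53} \approx 2549.7$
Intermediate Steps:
$q{\left(D,P \right)} = \frac{1}{3 \left(D + P\right)}$ ($q{\left(D,P \right)} = \frac{1}{3 \left(P + D\right)} = \frac{1}{3 \left(D + P\right)}$)
$L{\left(K \right)} = \frac{-1 + K}{\frac{1}{21} + K}$ ($L{\left(K \right)} = \frac{K - 1}{K + \frac{1}{3 \left(2 + 5\right)}} = \frac{-1 + K}{K + \frac{1}{3 \cdot 7}} = \frac{-1 + K}{K + \frac{1}{3} \cdot \frac{1}{7}} = \frac{-1 + K}{K + \frac{1}{21}} = \frac{-1 + K}{\frac{1}{21} + K}$)
$u{\left(b,A \right)} = - 21 A + 8 b$
$u{\left(22,L{\left(5 \right)} \right)} 16 = \left(- 21 \frac{21 \left(-1 + 5\right)}{1 + 21 \cdot 5} + 8 \cdot 22\right) 16 = \left(- 21 \cdot 21 \frac{1}{1 + 105} \cdot 4 + 176\right) 16 = \left(- 21 \cdot 21 \cdot \frac{1}{106} \cdot 4 + 176\right) 16 = \left(\left(-21\right) \frac{42}{53} + 176\right) 16 = \left(- \frac{882}{53} + 176\right) 16 = \frac{8446}{53} \cdot 16 = \frac{135136}{53}$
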